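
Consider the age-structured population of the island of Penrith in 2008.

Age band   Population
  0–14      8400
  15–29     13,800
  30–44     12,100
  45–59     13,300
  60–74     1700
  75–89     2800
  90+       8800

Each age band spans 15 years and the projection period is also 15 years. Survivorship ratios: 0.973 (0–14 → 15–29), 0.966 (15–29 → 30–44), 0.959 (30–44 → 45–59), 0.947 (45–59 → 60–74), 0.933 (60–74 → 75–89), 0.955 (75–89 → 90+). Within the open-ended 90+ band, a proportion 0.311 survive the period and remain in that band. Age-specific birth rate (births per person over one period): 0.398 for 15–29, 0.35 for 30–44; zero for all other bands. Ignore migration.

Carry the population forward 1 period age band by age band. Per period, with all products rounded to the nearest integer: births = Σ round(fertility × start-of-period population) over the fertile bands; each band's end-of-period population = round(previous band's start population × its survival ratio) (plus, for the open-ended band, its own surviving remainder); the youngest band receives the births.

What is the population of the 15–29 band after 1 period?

8173

[period 1]
Births: 13800 × 0.398 = 5492  |  12100 × 0.35 = 4235 — total 9727
15–29: 8400 × 0.973 = 8173
30–44: 13800 × 0.966 = 13331
45–59: 12100 × 0.959 = 11604
60–74: 13300 × 0.947 = 12595
75–89: 1700 × 0.933 = 1586
90+: 2800 × 0.955 + 8800 × 0.311 = 2674 + 2737 = 5411
Population now: 0–14=9727, 15–29=8173, 30–44=13331, 45–59=11604, 60–74=12595, 75–89=1586, 90+=5411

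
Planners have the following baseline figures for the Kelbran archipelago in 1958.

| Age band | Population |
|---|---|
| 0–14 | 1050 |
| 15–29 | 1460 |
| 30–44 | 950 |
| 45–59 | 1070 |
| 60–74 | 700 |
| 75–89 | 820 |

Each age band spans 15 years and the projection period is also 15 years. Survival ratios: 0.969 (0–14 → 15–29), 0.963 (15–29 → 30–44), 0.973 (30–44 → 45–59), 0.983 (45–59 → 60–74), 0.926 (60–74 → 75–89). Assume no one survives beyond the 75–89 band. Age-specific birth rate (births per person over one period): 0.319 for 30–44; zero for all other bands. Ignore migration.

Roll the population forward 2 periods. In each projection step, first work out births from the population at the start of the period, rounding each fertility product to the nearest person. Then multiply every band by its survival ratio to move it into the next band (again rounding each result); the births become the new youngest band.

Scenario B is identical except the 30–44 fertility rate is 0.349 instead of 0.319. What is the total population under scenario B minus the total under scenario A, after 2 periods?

70

Let band 1 be 0–14 through band 6 = 75–89.
Period 1.
Births: 950 × 0.319 = 303
Band 2: 1050 × 0.969 = 1017
Band 3: 1460 × 0.963 = 1406
Band 4: 950 × 0.973 = 924
Band 5: 1070 × 0.983 = 1052
Band 6: 700 × 0.926 = 648
Giving 303 / 1017 / 1406 / 924 / 1052 / 648.
Period 2.
Births: 1406 × 0.319 = 449
Band 2: 303 × 0.969 = 294
Band 3: 1017 × 0.963 = 979
Band 4: 1406 × 0.973 = 1368
Band 5: 924 × 0.983 = 908
Band 6: 1052 × 0.926 = 974
Giving 449 / 294 / 979 / 1368 / 908 / 974.
Scenario A total after 2 periods: 4972
Scenario B projection —
Period 1.
Births: 950 × 0.349 = 332
Band 2: 1050 × 0.969 = 1017
Band 3: 1460 × 0.963 = 1406
Band 4: 950 × 0.973 = 924
Band 5: 1070 × 0.983 = 1052
Band 6: 700 × 0.926 = 648
Giving 332 / 1017 / 1406 / 924 / 1052 / 648.
Period 2.
Births: 1406 × 0.349 = 491
Band 2: 332 × 0.969 = 322
Band 3: 1017 × 0.963 = 979
Band 4: 1406 × 0.973 = 1368
Band 5: 924 × 0.983 = 908
Band 6: 1052 × 0.926 = 974
Giving 491 / 322 / 979 / 1368 / 908 / 974.
Scenario B total after 2 periods: 5042
Difference B − A = 5042 − 4972 = 70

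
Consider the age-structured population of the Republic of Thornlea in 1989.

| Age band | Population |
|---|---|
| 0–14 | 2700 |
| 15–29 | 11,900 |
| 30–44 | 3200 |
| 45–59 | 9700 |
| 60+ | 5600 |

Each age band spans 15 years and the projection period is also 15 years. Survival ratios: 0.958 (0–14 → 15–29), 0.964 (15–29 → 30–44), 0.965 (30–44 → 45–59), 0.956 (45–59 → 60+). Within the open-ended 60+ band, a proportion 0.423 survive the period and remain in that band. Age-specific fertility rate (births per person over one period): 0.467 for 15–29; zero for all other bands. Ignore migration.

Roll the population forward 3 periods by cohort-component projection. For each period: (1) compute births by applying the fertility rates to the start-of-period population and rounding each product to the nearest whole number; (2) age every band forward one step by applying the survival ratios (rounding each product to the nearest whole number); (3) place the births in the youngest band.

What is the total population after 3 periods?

25097

— Period 1 —
Births: 11900 × 0.467 = 5557
15–29: 2700 × 0.958 = 2587
30–44: 11900 × 0.964 = 11472
45–59: 3200 × 0.965 = 3088
60+: 9700 × 0.956 + 5600 × 0.423 = 9273 + 2369 = 11642
→ [5557, 2587, 11472, 3088, 11642]
— Period 2 —
Births: 2587 × 0.467 = 1208
15–29: 5557 × 0.958 = 5324
30–44: 2587 × 0.964 = 2494
45–59: 11472 × 0.965 = 11070
60+: 3088 × 0.956 + 11642 × 0.423 = 2952 + 4925 = 7877
→ [1208, 5324, 2494, 11070, 7877]
— Period 3 —
Births: 5324 × 0.467 = 2486
15–29: 1208 × 0.958 = 1157
30–44: 5324 × 0.964 = 5132
45–59: 2494 × 0.965 = 2407
60+: 11070 × 0.956 + 7877 × 0.423 = 10583 + 3332 = 13915
→ [2486, 1157, 5132, 2407, 13915]
Total after period 3: 2486 + 1157 + 5132 + 2407 + 13915 = 25097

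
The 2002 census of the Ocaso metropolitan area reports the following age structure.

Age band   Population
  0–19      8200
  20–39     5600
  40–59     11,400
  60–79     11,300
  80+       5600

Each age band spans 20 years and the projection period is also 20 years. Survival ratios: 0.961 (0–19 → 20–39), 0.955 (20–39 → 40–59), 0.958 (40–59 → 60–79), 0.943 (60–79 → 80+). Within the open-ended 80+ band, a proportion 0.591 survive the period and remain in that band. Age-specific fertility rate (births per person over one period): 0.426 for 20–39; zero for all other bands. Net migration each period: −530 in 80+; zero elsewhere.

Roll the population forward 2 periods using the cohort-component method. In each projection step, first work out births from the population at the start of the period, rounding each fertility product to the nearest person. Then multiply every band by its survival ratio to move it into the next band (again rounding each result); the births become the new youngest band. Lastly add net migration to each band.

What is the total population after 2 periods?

Numbering the groups 1..5 from youngest to oldest:
After projecting period 1:
Births: 5600 × 0.426 = 2386
Group 2: 8200 × 0.961 = 7880
Group 3: 5600 × 0.955 = 5348
Group 4: 11400 × 0.958 = 10921
Group 5: 11300 × 0.943 + 5600 × 0.591 = 10656 + 3310 = 13966
Net migration: Group 5 − 530 → 13436
Population now: 0–19=2386, 20–39=7880, 40–59=5348, 60–79=10921, 80+=13436
After projecting period 2:
Births: 7880 × 0.426 = 3357
Group 2: 2386 × 0.961 = 2293
Group 3: 7880 × 0.955 = 7525
Group 4: 5348 × 0.958 = 5123
Group 5: 10921 × 0.943 + 13436 × 0.591 = 10299 + 7941 = 18240
Net migration: Group 5 − 530 → 17710
Population now: 0–19=3357, 20–39=2293, 40–59=7525, 60–79=5123, 80+=17710
Total after period 2: 3357 + 2293 + 7525 + 5123 + 17710 = 36008

36008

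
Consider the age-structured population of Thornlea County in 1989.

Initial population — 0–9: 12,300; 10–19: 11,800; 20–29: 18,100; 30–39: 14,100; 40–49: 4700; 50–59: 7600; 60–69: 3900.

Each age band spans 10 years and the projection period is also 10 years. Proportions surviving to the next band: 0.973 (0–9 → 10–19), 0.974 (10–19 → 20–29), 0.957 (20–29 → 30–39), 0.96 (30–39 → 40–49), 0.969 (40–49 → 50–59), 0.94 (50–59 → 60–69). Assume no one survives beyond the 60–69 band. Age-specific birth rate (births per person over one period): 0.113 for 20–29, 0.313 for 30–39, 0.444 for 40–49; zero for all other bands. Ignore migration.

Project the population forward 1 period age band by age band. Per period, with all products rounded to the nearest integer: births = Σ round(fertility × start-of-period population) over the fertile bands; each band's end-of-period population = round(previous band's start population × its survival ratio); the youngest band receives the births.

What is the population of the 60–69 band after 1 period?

7144

— Period 1 —
Births: 18100 × 0.113 = 2045, 14100 × 0.313 = 4413, 4700 × 0.444 = 2087 ⇒ total 8545
10–19: 12300 × 0.973 = 11968
20–29: 11800 × 0.974 = 11493
30–39: 18100 × 0.957 = 17322
40–49: 14100 × 0.96 = 13536
50–59: 4700 × 0.969 = 4554
60–69: 7600 × 0.94 = 7144
End of period: [8545, 11968, 11493, 17322, 13536, 4554, 7144]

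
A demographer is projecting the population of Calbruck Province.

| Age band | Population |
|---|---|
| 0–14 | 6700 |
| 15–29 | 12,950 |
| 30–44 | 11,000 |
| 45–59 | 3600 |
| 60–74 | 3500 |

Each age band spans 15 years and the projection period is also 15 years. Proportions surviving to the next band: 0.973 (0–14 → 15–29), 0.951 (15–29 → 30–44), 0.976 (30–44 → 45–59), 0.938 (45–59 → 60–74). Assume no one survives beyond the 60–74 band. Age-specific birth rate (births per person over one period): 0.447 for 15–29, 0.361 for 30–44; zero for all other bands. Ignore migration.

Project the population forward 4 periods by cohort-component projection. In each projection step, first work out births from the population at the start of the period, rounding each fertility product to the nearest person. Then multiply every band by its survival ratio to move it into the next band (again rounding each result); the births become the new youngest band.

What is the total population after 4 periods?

34069

Numbering the groups 1..5 from youngest to oldest:
After projecting period 1:
Births: 12950 × 0.447 = 5789  |  11000 × 0.361 = 3971 → 9760
Group 2: 6700 × 0.973 = 6519
Group 3: 12950 × 0.951 = 12315
Group 4: 11000 × 0.976 = 10736
Group 5: 3600 × 0.938 = 3377
Giving 9760 / 6519 / 12315 / 10736 / 3377.
After projecting period 2:
Births: 6519 × 0.447 = 2914  |  12315 × 0.361 = 4446 → 7360
Group 2: 9760 × 0.973 = 9496
Group 3: 6519 × 0.951 = 6200
Group 4: 12315 × 0.976 = 12019
Group 5: 10736 × 0.938 = 10070
Giving 7360 / 9496 / 6200 / 12019 / 10070.
After projecting period 3:
Births: 9496 × 0.447 = 4245  |  6200 × 0.361 = 2238 → 6483
Group 2: 7360 × 0.973 = 7161
Group 3: 9496 × 0.951 = 9031
Group 4: 6200 × 0.976 = 6051
Group 5: 12019 × 0.938 = 11274
Giving 6483 / 7161 / 9031 / 6051 / 11274.
After projecting period 4:
Births: 7161 × 0.447 = 3201  |  9031 × 0.361 = 3260 → 6461
Group 2: 6483 × 0.973 = 6308
Group 3: 7161 × 0.951 = 6810
Group 4: 9031 × 0.976 = 8814
Group 5: 6051 × 0.938 = 5676
Giving 6461 / 6308 / 6810 / 8814 / 5676.
Total after period 4: 6461 + 6308 + 6810 + 8814 + 5676 = 34069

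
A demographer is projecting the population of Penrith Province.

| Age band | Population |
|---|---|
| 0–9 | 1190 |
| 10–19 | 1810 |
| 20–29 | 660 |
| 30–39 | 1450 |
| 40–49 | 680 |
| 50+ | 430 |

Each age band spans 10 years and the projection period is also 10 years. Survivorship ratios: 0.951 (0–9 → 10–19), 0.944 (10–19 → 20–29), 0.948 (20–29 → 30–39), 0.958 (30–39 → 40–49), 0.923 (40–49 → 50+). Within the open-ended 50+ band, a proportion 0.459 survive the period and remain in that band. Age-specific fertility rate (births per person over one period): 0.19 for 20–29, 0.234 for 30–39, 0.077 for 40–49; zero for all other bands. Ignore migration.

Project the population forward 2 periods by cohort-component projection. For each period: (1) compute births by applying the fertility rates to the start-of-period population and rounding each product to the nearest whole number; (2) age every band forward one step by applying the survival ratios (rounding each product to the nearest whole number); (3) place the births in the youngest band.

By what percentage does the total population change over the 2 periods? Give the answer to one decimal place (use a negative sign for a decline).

Period 1.
Births: 660 × 0.19 = 125, 1450 × 0.234 = 339, 680 × 0.077 = 52 — total 516
10–19: 1190 × 0.951 = 1132
20–29: 1810 × 0.944 = 1709
30–39: 660 × 0.948 = 626
40–49: 1450 × 0.958 = 1389
50+: 680 × 0.923 + 430 × 0.459 = 628 + 197 = 825
Population now: 0–9=516, 10–19=1132, 20–29=1709, 30–39=626, 40–49=1389, 50+=825
Period 2.
Births: 1709 × 0.19 = 325, 626 × 0.234 = 146, 1389 × 0.077 = 107 — total 578
10–19: 516 × 0.951 = 491
20–29: 1132 × 0.944 = 1069
30–39: 1709 × 0.948 = 1620
40–49: 626 × 0.958 = 600
50+: 1389 × 0.923 + 825 × 0.459 = 1282 + 379 = 1661
Population now: 0–9=578, 10–19=491, 20–29=1069, 30–39=1620, 40–49=600, 50+=1661
Total: 6220 → 6019; change = -201; percentage change = -3.2%

-3.2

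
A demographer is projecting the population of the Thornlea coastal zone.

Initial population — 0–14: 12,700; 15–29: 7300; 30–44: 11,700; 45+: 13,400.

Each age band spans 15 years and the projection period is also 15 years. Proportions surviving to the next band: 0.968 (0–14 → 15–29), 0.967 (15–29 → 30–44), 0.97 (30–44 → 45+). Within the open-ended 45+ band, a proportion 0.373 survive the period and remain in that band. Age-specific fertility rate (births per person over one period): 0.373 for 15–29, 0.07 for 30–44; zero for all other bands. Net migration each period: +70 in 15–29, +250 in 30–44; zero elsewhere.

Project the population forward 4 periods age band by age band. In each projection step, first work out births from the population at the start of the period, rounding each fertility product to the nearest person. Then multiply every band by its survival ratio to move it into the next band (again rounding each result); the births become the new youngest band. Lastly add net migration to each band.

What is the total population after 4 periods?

19180

Numbering the groups 1..4 from youngest to oldest:
Period 1:
Births: 7300 * 0.373 = 2723, 11700 * 0.07 = 819 → 3542
Group 2: 12700 * 0.968 = 12294
Group 3: 7300 * 0.967 = 7059
Group 4: 11700 * 0.97 + 13400 * 0.373 = 11349 + 4998 = 16347
Net migration: Group 2 + 70 → 12364; Group 3 + 250 → 7309
Giving 3542 / 12364 / 7309 / 16347.
Period 2:
Births: 12364 * 0.373 = 4612, 7309 * 0.07 = 512 → 5124
Group 2: 3542 * 0.968 = 3429
Group 3: 12364 * 0.967 = 11956
Group 4: 7309 * 0.97 + 16347 * 0.373 = 7090 + 6097 = 13187
Net migration: Group 2 + 70 → 3499; Group 3 + 250 → 12206
Giving 5124 / 3499 / 12206 / 13187.
Period 3:
Births: 3499 * 0.373 = 1305, 12206 * 0.07 = 854 → 2159
Group 2: 5124 * 0.968 = 4960
Group 3: 3499 * 0.967 = 3384
Group 4: 12206 * 0.97 + 13187 * 0.373 = 11840 + 4919 = 16759
Net migration: Group 2 + 70 → 5030; Group 3 + 250 → 3634
Giving 2159 / 5030 / 3634 / 16759.
Period 4:
Births: 5030 * 0.373 = 1876, 3634 * 0.07 = 254 → 2130
Group 2: 2159 * 0.968 = 2090
Group 3: 5030 * 0.967 = 4864
Group 4: 3634 * 0.97 + 16759 * 0.373 = 3525 + 6251 = 9776
Net migration: Group 2 + 70 → 2160; Group 3 + 250 → 5114
Giving 2130 / 2160 / 5114 / 9776.
Total after period 4: 2130 + 2160 + 5114 + 9776 = 19180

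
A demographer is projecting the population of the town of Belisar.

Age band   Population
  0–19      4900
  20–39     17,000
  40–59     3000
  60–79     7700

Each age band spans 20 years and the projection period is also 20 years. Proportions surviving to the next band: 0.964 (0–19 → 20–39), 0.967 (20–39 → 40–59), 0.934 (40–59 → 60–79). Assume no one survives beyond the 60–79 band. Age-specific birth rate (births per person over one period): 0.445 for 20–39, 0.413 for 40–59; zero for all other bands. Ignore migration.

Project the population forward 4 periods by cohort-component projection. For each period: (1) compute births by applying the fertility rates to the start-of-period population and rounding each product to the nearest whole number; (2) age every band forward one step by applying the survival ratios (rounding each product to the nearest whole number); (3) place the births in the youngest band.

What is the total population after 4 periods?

28616

After projecting period 1:
Births: 17000 * 0.445 = 7565  |  3000 * 0.413 = 1239 → total 8804
20–39: 4900 * 0.964 = 4724
40–59: 17000 * 0.967 = 16439
60–79: 3000 * 0.934 = 2802
Giving 8804 / 4724 / 16439 / 2802.
After projecting period 2:
Births: 4724 * 0.445 = 2102  |  16439 * 0.413 = 6789 → total 8891
20–39: 8804 * 0.964 = 8487
40–59: 4724 * 0.967 = 4568
60–79: 16439 * 0.934 = 15354
Giving 8891 / 8487 / 4568 / 15354.
After projecting period 3:
Births: 8487 * 0.445 = 3777  |  4568 * 0.413 = 1887 → total 5664
20–39: 8891 * 0.964 = 8571
40–59: 8487 * 0.967 = 8207
60–79: 4568 * 0.934 = 4267
Giving 5664 / 8571 / 8207 / 4267.
After projecting period 4:
Births: 8571 * 0.445 = 3814  |  8207 * 0.413 = 3389 → total 7203
20–39: 5664 * 0.964 = 5460
40–59: 8571 * 0.967 = 8288
60–79: 8207 * 0.934 = 7665
Giving 7203 / 5460 / 8288 / 7665.
Total after period 4: 7203 + 5460 + 8288 + 7665 = 28616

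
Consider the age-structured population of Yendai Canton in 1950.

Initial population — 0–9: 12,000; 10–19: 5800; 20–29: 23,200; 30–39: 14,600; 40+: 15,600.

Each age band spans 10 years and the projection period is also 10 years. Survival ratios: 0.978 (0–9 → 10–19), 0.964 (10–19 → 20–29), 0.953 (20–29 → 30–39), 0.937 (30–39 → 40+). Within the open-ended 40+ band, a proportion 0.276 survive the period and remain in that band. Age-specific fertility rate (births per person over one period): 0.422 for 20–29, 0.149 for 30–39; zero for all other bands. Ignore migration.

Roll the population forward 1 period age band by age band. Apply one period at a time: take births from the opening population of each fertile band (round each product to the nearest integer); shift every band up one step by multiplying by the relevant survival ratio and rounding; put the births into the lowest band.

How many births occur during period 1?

[period 1]
Births: 23200 × 0.422 = 9790 ; 14600 × 0.149 = 2175 → total 11965
10–19: 12000 × 0.978 = 11736
20–29: 5800 × 0.964 = 5591
30–39: 23200 × 0.953 = 22110
40+: 14600 × 0.937 + 15600 × 0.276 = 13680 + 4306 = 17986
Giving 11965 / 11736 / 5591 / 22110 / 17986.

11965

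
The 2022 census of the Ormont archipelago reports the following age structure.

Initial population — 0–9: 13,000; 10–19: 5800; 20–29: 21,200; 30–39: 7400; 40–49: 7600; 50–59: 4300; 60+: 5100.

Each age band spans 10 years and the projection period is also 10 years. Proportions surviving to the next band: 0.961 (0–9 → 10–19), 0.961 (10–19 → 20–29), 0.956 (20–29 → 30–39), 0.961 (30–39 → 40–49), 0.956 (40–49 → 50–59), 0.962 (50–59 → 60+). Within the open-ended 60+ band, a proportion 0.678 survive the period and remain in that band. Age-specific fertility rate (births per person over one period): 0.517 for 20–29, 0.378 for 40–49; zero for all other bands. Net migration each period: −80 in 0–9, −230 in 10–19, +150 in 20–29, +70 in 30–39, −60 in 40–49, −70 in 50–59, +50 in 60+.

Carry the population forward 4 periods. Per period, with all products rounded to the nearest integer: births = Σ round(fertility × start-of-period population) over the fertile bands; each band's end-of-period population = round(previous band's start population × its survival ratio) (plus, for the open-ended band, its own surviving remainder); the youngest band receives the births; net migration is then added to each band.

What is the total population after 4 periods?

— Period 1 —
Births: 21200 × 0.517 = 10960  |  7600 × 0.378 = 2873 → total 13833
10–19: 13000 × 0.961 = 12493
20–29: 5800 × 0.961 = 5574
30–39: 21200 × 0.956 = 20267
40–49: 7400 × 0.961 = 7111
50–59: 7600 × 0.956 = 7266
60+: 4300 × 0.962 + 5100 × 0.678 = 4137 + 3458 = 7595
Net migration: 0–9 − 80 → 13753; 10–19 − 230 → 12263; 20–29 + 150 → 5724; 30–39 + 70 → 20337; 40–49 − 60 → 7051; 50–59 − 70 → 7196; 60+ + 50 → 7645
End of period: [13753, 12263, 5724, 20337, 7051, 7196, 7645]
— Period 2 —
Births: 5724 × 0.517 = 2959  |  7051 × 0.378 = 2665 → total 5624
10–19: 13753 × 0.961 = 13217
20–29: 12263 × 0.961 = 11785
30–39: 5724 × 0.956 = 5472
40–49: 20337 × 0.961 = 19544
50–59: 7051 × 0.956 = 6741
60+: 7196 × 0.962 + 7645 × 0.678 = 6923 + 5183 = 12106
Net migration: 0–9 − 80 → 5544; 10–19 − 230 → 12987; 20–29 + 150 → 11935; 30–39 + 70 → 5542; 40–49 − 60 → 19484; 50–59 − 70 → 6671; 60+ + 50 → 12156
End of period: [5544, 12987, 11935, 5542, 19484, 6671, 12156]
— Period 3 —
Births: 11935 × 0.517 = 6170  |  19484 × 0.378 = 7365 → total 13535
10–19: 5544 × 0.961 = 5328
20–29: 12987 × 0.961 = 12481
30–39: 11935 × 0.956 = 11410
40–49: 5542 × 0.961 = 5326
50–59: 19484 × 0.956 = 18627
60+: 6671 × 0.962 + 12156 × 0.678 = 6418 + 8242 = 14660
Net migration: 0–9 − 80 → 13455; 10–19 − 230 → 5098; 20–29 + 150 → 12631; 30–39 + 70 → 11480; 40–49 − 60 → 5266; 50–59 − 70 → 18557; 60+ + 50 → 14710
End of period: [13455, 5098, 12631, 11480, 5266, 18557, 14710]
— Period 4 —
Births: 12631 × 0.517 = 6530  |  5266 × 0.378 = 1991 → total 8521
10–19: 13455 × 0.961 = 12930
20–29: 5098 × 0.961 = 4899
30–39: 12631 × 0.956 = 12075
40–49: 11480 × 0.961 = 11032
50–59: 5266 × 0.956 = 5034
60+: 18557 × 0.962 + 14710 × 0.678 = 17852 + 9973 = 27825
Net migration: 0–9 − 80 → 8441; 10–19 − 230 → 12700; 20–29 + 150 → 5049; 30–39 + 70 → 12145; 40–49 − 60 → 10972; 50–59 − 70 → 4964; 60+ + 50 → 27875
End of period: [8441, 12700, 5049, 12145, 10972, 4964, 27875]
Total after period 4: 8441 + 12700 + 5049 + 12145 + 10972 + 4964 + 27875 = 82146

82146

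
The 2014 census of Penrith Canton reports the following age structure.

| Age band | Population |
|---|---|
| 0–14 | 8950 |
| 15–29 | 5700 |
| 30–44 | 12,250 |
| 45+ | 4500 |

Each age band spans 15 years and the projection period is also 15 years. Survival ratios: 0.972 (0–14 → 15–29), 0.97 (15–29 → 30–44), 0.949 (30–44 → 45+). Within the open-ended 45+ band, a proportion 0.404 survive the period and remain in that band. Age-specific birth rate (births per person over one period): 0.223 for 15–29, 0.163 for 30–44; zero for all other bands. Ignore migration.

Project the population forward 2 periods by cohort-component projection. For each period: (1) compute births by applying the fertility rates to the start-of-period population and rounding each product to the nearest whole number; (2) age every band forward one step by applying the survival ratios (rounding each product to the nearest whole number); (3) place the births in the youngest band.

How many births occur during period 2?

Let group 1 be 0–14 through group 4 = 45+.
Period 1:
Births: 5700 * 0.223 = 1271 ; 12250 * 0.163 = 1997 — total 3268
Group 2: 8950 * 0.972 = 8699
Group 3: 5700 * 0.97 = 5529
Group 4: 12250 * 0.949 + 4500 * 0.404 = 11625 + 1818 = 13443
→ [3268, 8699, 5529, 13443]
Period 2:
Births: 8699 * 0.223 = 1940 ; 5529 * 0.163 = 901 — total 2841
Group 2: 3268 * 0.972 = 3176
Group 3: 8699 * 0.97 = 8438
Group 4: 5529 * 0.949 + 13443 * 0.404 = 5247 + 5431 = 10678
→ [2841, 3176, 8438, 10678]

2841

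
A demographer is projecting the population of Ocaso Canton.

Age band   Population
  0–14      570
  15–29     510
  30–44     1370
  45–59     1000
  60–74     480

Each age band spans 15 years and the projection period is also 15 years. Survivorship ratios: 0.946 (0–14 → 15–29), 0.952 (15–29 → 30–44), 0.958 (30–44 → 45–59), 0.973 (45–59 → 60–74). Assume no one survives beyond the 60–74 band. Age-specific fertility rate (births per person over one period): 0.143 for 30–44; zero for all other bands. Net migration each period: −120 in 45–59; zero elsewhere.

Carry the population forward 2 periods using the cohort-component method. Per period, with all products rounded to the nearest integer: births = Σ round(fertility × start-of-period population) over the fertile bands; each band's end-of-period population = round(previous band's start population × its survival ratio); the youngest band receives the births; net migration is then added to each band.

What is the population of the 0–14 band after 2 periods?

(Bands numbered youngest = 1 to oldest = 5.)
After projecting period 1:
Births: 1370 * 0.143 = 196
Band 2: 570 * 0.946 = 539
Band 3: 510 * 0.952 = 486
Band 4: 1370 * 0.958 = 1312
Band 5: 1000 * 0.973 = 973
Net migration: Band 4 − 120 → 1192
End of period: [196, 539, 486, 1192, 973]
After projecting period 2:
Births: 486 * 0.143 = 69
Band 2: 196 * 0.946 = 185
Band 3: 539 * 0.952 = 513
Band 4: 486 * 0.958 = 466
Band 5: 1192 * 0.973 = 1160
Net migration: Band 4 − 120 → 346
End of period: [69, 185, 513, 346, 1160]

69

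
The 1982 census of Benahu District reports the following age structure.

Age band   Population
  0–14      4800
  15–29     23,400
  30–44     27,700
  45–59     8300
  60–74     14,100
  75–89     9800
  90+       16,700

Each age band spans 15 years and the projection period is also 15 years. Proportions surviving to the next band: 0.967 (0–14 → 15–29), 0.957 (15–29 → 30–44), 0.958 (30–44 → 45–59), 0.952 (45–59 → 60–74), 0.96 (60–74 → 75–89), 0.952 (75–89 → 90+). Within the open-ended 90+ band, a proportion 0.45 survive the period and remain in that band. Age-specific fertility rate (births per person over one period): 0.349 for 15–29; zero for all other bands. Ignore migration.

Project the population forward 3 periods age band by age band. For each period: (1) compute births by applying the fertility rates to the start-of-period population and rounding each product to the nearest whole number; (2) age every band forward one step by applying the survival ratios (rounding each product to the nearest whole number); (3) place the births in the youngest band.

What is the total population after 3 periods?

77242

Numbering the bands 1..7 from youngest to oldest:
— Period 1 —
Births: 23400 × 0.349 = 8167
Band 2: 4800 × 0.967 = 4642
Band 3: 23400 × 0.957 = 22394
Band 4: 27700 × 0.958 = 26537
Band 5: 8300 × 0.952 = 7902
Band 6: 14100 × 0.96 = 13536
Band 7: 9800 × 0.952 + 16700 × 0.45 = 9330 + 7515 = 16845
→ [8167, 4642, 22394, 26537, 7902, 13536, 16845]
— Period 2 —
Births: 4642 × 0.349 = 1620
Band 2: 8167 × 0.967 = 7897
Band 3: 4642 × 0.957 = 4442
Band 4: 22394 × 0.958 = 21453
Band 5: 26537 × 0.952 = 25263
Band 6: 7902 × 0.96 = 7586
Band 7: 13536 × 0.952 + 16845 × 0.45 = 12886 + 7580 = 20466
→ [1620, 7897, 4442, 21453, 25263, 7586, 20466]
— Period 3 —
Births: 7897 × 0.349 = 2756
Band 2: 1620 × 0.967 = 1567
Band 3: 7897 × 0.957 = 7557
Band 4: 4442 × 0.958 = 4255
Band 5: 21453 × 0.952 = 20423
Band 6: 25263 × 0.96 = 24252
Band 7: 7586 × 0.952 + 20466 × 0.45 = 7222 + 9210 = 16432
→ [2756, 1567, 7557, 4255, 20423, 24252, 16432]
Total after period 3: 2756 + 1567 + 7557 + 4255 + 20423 + 24252 + 16432 = 77242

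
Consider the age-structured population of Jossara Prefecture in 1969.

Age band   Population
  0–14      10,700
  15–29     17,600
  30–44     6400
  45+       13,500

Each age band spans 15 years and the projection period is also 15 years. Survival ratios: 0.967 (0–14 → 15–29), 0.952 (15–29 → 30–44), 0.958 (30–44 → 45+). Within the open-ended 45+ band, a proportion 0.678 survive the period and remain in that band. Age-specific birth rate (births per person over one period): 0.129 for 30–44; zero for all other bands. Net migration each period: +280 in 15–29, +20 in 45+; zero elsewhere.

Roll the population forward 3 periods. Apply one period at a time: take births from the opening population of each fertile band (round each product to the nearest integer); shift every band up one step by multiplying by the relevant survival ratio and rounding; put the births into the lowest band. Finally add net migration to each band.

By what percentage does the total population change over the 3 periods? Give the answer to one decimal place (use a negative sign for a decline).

[period 1]
Births: 6400 × 0.129 = 826
15–29: 10700 × 0.967 = 10347
30–44: 17600 × 0.952 = 16755
45+: 6400 × 0.958 + 13500 × 0.678 = 6131 + 9153 = 15284
Net migration: 15–29 + 280 → 10627; 45+ + 20 → 15304
End of period: [826, 10627, 16755, 15304]
[period 2]
Births: 16755 × 0.129 = 2161
15–29: 826 × 0.967 = 799
30–44: 10627 × 0.952 = 10117
45+: 16755 × 0.958 + 15304 × 0.678 = 16051 + 10376 = 26427
Net migration: 15–29 + 280 → 1079; 45+ + 20 → 26447
End of period: [2161, 1079, 10117, 26447]
[period 3]
Births: 10117 × 0.129 = 1305
15–29: 2161 × 0.967 = 2090
30–44: 1079 × 0.952 = 1027
45+: 10117 × 0.958 + 26447 × 0.678 = 9692 + 17931 = 27623
Net migration: 15–29 + 280 → 2370; 45+ + 20 → 27643
End of period: [1305, 2370, 1027, 27643]
Total: 48200 → 32345; change = -15855; percentage change = -32.9%

-32.9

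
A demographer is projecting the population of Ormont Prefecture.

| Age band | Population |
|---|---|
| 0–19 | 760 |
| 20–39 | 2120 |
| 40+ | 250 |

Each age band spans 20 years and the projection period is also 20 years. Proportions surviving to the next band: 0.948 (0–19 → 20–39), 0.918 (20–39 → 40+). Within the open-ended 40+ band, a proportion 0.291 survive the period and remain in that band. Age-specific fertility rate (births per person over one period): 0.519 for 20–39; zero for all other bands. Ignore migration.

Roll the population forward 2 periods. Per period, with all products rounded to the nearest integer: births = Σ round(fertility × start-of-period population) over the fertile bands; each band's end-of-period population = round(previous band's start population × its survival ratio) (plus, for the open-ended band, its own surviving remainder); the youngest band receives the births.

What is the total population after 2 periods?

2666

Call the bands 1 to 3, youngest first.
Period 1.
Births: 2120 * 0.519 = 1100
Band 2: 760 * 0.948 = 720
Band 3: 2120 * 0.918 + 250 * 0.291 = 1946 + 73 = 2019
End of period: [1100, 720, 2019]
Period 2.
Births: 720 * 0.519 = 374
Band 2: 1100 * 0.948 = 1043
Band 3: 720 * 0.918 + 2019 * 0.291 = 661 + 588 = 1249
End of period: [374, 1043, 1249]
Total after period 2: 374 + 1043 + 1249 = 2666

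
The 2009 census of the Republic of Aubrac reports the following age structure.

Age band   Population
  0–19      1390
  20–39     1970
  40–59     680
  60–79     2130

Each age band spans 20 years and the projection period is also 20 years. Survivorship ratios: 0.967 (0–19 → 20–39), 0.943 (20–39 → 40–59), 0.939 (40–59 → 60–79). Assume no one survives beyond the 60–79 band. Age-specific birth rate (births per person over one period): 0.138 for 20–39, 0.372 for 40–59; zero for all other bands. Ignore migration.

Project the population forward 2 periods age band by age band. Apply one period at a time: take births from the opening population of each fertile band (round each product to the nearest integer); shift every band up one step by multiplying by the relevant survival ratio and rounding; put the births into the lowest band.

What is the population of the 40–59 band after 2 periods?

1267

— Period 1 —
Births: 1970 * 0.138 = 272  |  680 * 0.372 = 253 → 525
20–39: 1390 * 0.967 = 1344
40–59: 1970 * 0.943 = 1858
60–79: 680 * 0.939 = 639
→ [525, 1344, 1858, 639]
— Period 2 —
Births: 1344 * 0.138 = 185  |  1858 * 0.372 = 691 → 876
20–39: 525 * 0.967 = 508
40–59: 1344 * 0.943 = 1267
60–79: 1858 * 0.939 = 1745
→ [876, 508, 1267, 1745]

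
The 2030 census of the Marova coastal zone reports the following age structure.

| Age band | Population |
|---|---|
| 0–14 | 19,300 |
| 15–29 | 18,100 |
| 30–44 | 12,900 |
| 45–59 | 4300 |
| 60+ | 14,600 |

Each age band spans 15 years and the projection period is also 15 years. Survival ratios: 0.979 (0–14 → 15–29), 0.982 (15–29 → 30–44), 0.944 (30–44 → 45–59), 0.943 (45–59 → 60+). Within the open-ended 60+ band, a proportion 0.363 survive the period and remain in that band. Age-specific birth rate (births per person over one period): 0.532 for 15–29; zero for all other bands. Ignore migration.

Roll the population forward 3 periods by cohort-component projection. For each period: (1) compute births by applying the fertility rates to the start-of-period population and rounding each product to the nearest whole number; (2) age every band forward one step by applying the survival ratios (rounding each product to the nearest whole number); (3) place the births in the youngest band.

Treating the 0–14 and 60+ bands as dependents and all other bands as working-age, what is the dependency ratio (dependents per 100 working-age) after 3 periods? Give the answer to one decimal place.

71.7

Numbering the bands 1..5 from youngest to oldest:
[period 1]
Births: 18100 × 0.532 = 9629
Band 2: 19300 × 0.979 = 18895
Band 3: 18100 × 0.982 = 17774
Band 4: 12900 × 0.944 = 12178
Band 5: 4300 × 0.943 + 14600 × 0.363 = 4055 + 5300 = 9355
→ [9629, 18895, 17774, 12178, 9355]
[period 2]
Births: 18895 × 0.532 = 10052
Band 2: 9629 × 0.979 = 9427
Band 3: 18895 × 0.982 = 18555
Band 4: 17774 × 0.944 = 16779
Band 5: 12178 × 0.943 + 9355 × 0.363 = 11484 + 3396 = 14880
→ [10052, 9427, 18555, 16779, 14880]
[period 3]
Births: 9427 × 0.532 = 5015
Band 2: 10052 × 0.979 = 9841
Band 3: 9427 × 0.982 = 9257
Band 4: 18555 × 0.944 = 17516
Band 5: 16779 × 0.943 + 14880 × 0.363 = 15823 + 5401 = 21224
→ [5015, 9841, 9257, 17516, 21224]
Dependents (band 0–14 + band 60+) = 5015 + 21224 = 26239; working-age = 36614; ratio = 26239/36614 × 100 = 71.7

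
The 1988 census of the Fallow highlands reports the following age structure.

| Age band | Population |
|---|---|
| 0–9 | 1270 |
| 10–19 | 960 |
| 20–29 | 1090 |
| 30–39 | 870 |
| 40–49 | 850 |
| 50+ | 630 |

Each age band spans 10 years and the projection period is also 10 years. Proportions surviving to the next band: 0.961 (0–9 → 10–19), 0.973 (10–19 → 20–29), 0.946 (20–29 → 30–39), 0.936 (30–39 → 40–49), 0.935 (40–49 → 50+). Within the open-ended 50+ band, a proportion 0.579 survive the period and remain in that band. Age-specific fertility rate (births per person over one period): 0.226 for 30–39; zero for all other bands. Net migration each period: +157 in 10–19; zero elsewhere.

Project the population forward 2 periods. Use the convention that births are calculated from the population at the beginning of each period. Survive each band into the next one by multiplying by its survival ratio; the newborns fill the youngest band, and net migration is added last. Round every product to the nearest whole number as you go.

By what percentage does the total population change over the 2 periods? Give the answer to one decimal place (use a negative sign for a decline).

-8.3

Numbering the groups 1..6 from youngest to oldest:
After projecting period 1:
Births: 870 × 0.226 = 197
Group 2: 1270 × 0.961 = 1220
Group 3: 960 × 0.973 = 934
Group 4: 1090 × 0.946 = 1031
Group 5: 870 × 0.936 = 814
Group 6: 850 × 0.935 + 630 × 0.579 = 795 + 365 = 1160
Net migration: Group 2 + 157 → 1377
→ [197, 1377, 934, 1031, 814, 1160]
After projecting period 2:
Births: 1031 × 0.226 = 233
Group 2: 197 × 0.961 = 189
Group 3: 1377 × 0.973 = 1340
Group 4: 934 × 0.946 = 884
Group 5: 1031 × 0.936 = 965
Group 6: 814 × 0.935 + 1160 × 0.579 = 761 + 672 = 1433
Net migration: Group 2 + 157 → 346
→ [233, 346, 1340, 884, 965, 1433]
Total: 5670 → 5201; change = -469; percentage change = -8.3%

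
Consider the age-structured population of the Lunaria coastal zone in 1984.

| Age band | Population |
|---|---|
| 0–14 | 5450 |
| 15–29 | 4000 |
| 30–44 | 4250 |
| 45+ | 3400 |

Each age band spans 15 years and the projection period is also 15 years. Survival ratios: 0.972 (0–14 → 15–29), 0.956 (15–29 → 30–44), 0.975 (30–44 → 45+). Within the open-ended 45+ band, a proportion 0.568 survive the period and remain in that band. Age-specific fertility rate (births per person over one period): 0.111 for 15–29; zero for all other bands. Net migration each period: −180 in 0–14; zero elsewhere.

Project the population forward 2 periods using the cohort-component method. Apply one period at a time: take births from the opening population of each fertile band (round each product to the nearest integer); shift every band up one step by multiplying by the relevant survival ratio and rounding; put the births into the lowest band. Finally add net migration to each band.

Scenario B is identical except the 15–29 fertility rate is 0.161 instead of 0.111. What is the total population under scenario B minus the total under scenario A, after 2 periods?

459

Period 1:
Births: 4000 × 0.111 = 444
15–29: 5450 × 0.972 = 5297
30–44: 4000 × 0.956 = 3824
45+: 4250 × 0.975 + 3400 × 0.568 = 4144 + 1931 = 6075
Net migration: 0–14 − 180 → 264
Population now: 0–14=264, 15–29=5297, 30–44=3824, 45+=6075
Period 2:
Births: 5297 × 0.111 = 588
15–29: 264 × 0.972 = 257
30–44: 5297 × 0.956 = 5064
45+: 3824 × 0.975 + 6075 × 0.568 = 3728 + 3451 = 7179
Net migration: 0–14 − 180 → 408
Population now: 0–14=408, 15–29=257, 30–44=5064, 45+=7179
Scenario A total after 2 periods: 12908
Scenario B projection —
Period 1:
Births: 4000 × 0.161 = 644
15–29: 5450 × 0.972 = 5297
30–44: 4000 × 0.956 = 3824
45+: 4250 × 0.975 + 3400 × 0.568 = 4144 + 1931 = 6075
Net migration: 0–14 − 180 → 464
Population now: 0–14=464, 15–29=5297, 30–44=3824, 45+=6075
Period 2:
Births: 5297 × 0.161 = 853
15–29: 464 × 0.972 = 451
30–44: 5297 × 0.956 = 5064
45+: 3824 × 0.975 + 6075 × 0.568 = 3728 + 3451 = 7179
Net migration: 0–14 − 180 → 673
Population now: 0–14=673, 15–29=451, 30–44=5064, 45+=7179
Scenario B total after 2 periods: 13367
Difference B − A = 13367 − 12908 = 459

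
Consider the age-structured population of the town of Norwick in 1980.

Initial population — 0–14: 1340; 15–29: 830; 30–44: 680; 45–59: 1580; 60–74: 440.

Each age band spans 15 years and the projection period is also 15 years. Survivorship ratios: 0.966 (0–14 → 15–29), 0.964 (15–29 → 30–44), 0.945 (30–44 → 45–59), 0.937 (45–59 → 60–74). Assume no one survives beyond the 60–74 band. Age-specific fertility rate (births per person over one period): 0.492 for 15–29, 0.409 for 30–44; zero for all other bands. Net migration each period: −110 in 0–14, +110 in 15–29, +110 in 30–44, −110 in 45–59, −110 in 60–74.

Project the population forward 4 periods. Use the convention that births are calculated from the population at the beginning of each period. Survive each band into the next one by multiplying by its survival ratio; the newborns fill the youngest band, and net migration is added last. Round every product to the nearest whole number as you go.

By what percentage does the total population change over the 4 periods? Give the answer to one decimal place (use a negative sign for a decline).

-9.8

(Groups numbered youngest = 1 to oldest = 5.)
After projecting period 1:
Births: 830 * 0.492 = 408  |  680 * 0.409 = 278 → total 686
Group 2: 1340 * 0.966 = 1294
Group 3: 830 * 0.964 = 800
Group 4: 680 * 0.945 = 643
Group 5: 1580 * 0.937 = 1480
Net migration: Group 1 − 110 → 576; Group 2 + 110 → 1404; Group 3 + 110 → 910; Group 4 − 110 → 533; Group 5 − 110 → 1370
Population now: 0–14=576, 15–29=1404, 30–44=910, 45–59=533, 60–74=1370
After projecting period 2:
Births: 1404 * 0.492 = 691  |  910 * 0.409 = 372 → total 1063
Group 2: 576 * 0.966 = 556
Group 3: 1404 * 0.964 = 1353
Group 4: 910 * 0.945 = 860
Group 5: 533 * 0.937 = 499
Net migration: Group 1 − 110 → 953; Group 2 + 110 → 666; Group 3 + 110 → 1463; Group 4 − 110 → 750; Group 5 − 110 → 389
Population now: 0–14=953, 15–29=666, 30–44=1463, 45–59=750, 60–74=389
After projecting period 3:
Births: 666 * 0.492 = 328  |  1463 * 0.409 = 598 → total 926
Group 2: 953 * 0.966 = 921
Group 3: 666 * 0.964 = 642
Group 4: 1463 * 0.945 = 1383
Group 5: 750 * 0.937 = 703
Net migration: Group 1 − 110 → 816; Group 2 + 110 → 1031; Group 3 + 110 → 752; Group 4 − 110 → 1273; Group 5 − 110 → 593
Population now: 0–14=816, 15–29=1031, 30–44=752, 45–59=1273, 60–74=593
After projecting period 4:
Births: 1031 * 0.492 = 507  |  752 * 0.409 = 308 → total 815
Group 2: 816 * 0.966 = 788
Group 3: 1031 * 0.964 = 994
Group 4: 752 * 0.945 = 711
Group 5: 1273 * 0.937 = 1193
Net migration: Group 1 − 110 → 705; Group 2 + 110 → 898; Group 3 + 110 → 1104; Group 4 − 110 → 601; Group 5 − 110 → 1083
Population now: 0–14=705, 15–29=898, 30–44=1104, 45–59=601, 60–74=1083
Total: 4870 → 4391; change = -479; percentage change = -9.8%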